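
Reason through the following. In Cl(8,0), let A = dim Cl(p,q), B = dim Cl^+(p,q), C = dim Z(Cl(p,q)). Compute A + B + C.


n = 8 + 0 = 8
Total dim = 2^8 = 256
Even subalgebra dim = 2^7 = 128
n is even, so center dim = 1
Sum = 256 + 128 + 1 = 385


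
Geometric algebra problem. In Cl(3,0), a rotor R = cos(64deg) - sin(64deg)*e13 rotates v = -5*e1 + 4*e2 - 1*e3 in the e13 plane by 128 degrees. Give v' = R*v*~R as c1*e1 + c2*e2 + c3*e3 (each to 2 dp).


Rotor R = cos(64deg) - sin(64deg)*e13
Rotation angle theta = 2 * 64 = 128 degrees in the e13 plane (e1 -> e3).
The component perpendicular to the plane (e2) is invariant: v'_2 = v2 = 4.00
cos(128deg) = -0.6157, sin(128deg) = 0.7880
v'_1 = v1*cos(theta) - v3*sin(theta) = -5*(-0.6157) - (-1)*0.7880 = 3.87
v'_3 = v1*sin(theta) + v3*cos(theta) = -5*0.7880 + (-1)*(-0.6157) = -3.32
v' = 3.87*e1 + 4.00*e2 - 3.32*e3


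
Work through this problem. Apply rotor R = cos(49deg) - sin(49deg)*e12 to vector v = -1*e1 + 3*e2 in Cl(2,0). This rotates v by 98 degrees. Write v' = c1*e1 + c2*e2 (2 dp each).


Rotor R = cos(49deg) - sin(49deg)*e12
Rotation angle theta = 2 * 49 = 98 degrees
v' = R*v*~R rotates v by theta.
cos(98deg) = -0.1392, sin(98deg) = 0.9903
v'_1 = -1*cos(98deg) - 3*sin(98deg)
= -1*(-0.1392) - 3*0.9903
= -2.83
v'_2 = -1*sin(98deg) + 3*cos(98deg)
= -1*0.9903 + 3*(-0.1392)
= -1.41
v' = -2.83*e1 - 1.41*e2


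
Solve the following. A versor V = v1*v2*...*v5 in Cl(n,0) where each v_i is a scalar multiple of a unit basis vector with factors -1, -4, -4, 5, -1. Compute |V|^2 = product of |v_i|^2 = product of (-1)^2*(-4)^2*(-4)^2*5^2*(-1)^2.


Each vector v_i has |v_i|^2 = s_i^2
Squared scales: (-1)^2 = 1, (-4)^2 = 16, (-4)^2 = 16, 5^2 = 25, (-1)^2 = 1
|V|^2 = 1 * 16 * 16 * 25 * 1
= 6400


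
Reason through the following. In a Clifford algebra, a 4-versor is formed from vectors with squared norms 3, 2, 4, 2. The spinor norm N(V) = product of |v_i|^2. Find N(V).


Spinor norm N(V) = |v1|^2 * |v2|^2 * ... * |v4|^2
= 3 * 2 * 4 * 2
Running product: 3, 6, 24, 48
N(V) = 48


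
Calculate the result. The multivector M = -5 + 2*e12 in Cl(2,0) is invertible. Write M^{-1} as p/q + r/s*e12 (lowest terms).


M = -5 + 2*e12, where e12^2 = -1.
Since M commutes with its reverse ~M = a - b*e12, M * ~M = a^2 - b^2*e12^2 = a^2 + b^2.
So M^{-1} = ~M / (a^2 + b^2) = (a - b*e12)/(a^2 + b^2).
a^2 + b^2 = 25 + 4 = 29
Scalar part = -5/29 = -5/29
Bivector coeff = -2/29 = -2/29
M^{-1} = -5/29 - 2/29*e12


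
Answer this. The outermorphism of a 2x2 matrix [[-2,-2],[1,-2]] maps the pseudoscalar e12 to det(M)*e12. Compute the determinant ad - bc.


The outermorphism of a linear map f sends e1^e2 to f(e1)^f(e2).
f(e1) = -2*e1 + 1*e2
f(e2) = -2*e1 - 2*e2
f(e1) ^ f(e2) = (-2*e1 + 1*e2) ^ (-2*e1 - 2*e2)
= (-2)*(-2)*e12 + 1*(-2)*e21
= (4 - (-2))*e12
= 6*e12
Coefficient = 6


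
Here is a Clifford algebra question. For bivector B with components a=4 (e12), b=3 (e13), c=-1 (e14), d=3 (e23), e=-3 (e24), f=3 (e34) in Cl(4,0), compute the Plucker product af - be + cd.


Plucker relation: af - be + cd
a*f = 4*3 = 12
b*e = 3*(-3) = -9
c*d = (-1)*3 = -3
af - be + cd = 12 - (-9) + (-3)
= 18


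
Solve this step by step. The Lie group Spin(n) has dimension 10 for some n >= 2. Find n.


dim Spin(n) = dim so(n) = n(n-1)/2.
Solve n(n-1)/2 = 10, i.e. n^2 - n - 20 = 0.
Discriminant = 1 + 8*10 = 81
n = (1 + sqrt(81))/2 = (1 + 9)/2 = 5


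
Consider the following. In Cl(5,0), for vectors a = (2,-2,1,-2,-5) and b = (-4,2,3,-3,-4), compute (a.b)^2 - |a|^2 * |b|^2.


a . b = 2*(-4) + (-2)*2 + 1*3 + (-2)*(-3) + (-5)*(-4)
= -8 + (-4) + 3 + 6 + 20 = 17
|a|^2 = 2^2 + (-2)^2 + 1^2 + (-2)^2 + (-5)^2 = 38
|b|^2 = (-4)^2 + 2^2 + 3^2 + (-3)^2 + (-4)^2 = 54
(a.b)^2 = 17^2 = 289
|a|^2 * |b|^2 = 38 * 54 = 2052
Result = 289 - 2052 = -1763


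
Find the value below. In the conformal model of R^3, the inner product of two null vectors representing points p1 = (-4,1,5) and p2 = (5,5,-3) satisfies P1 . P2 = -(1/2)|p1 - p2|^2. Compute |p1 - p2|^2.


p1 - p2 = (-9, -4, 8)
|p1 - p2|^2 = (-9)^2 + (-4)^2 + 8^2
= 81 + 16 + 64
= 161


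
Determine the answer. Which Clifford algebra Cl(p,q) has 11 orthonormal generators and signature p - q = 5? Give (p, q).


We need p + q = 11 and p - q = 5.
Adding: 2p = 11 + 5 = 16, so p = 8.
Then q = 11 - 8 = 3.
(p, q) = (8, 3)


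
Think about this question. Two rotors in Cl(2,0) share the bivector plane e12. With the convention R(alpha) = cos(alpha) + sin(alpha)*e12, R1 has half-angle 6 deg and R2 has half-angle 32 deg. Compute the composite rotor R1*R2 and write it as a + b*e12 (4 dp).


Same-plane rotors commute and their half-angles add:
R1*R2 = cos(a1 + a2) + sin(a1 + a2)*e12.
a1 + a2 = 6 + 32 = 38 deg
cos(38 deg) = 0.7880
sin(38 deg) = 0.6157
R1*R2 = 0.7880 + 0.6157*e12


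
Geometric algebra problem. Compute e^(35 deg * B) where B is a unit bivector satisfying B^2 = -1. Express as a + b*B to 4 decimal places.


For a unit bivector B with B^2 = -1, the exponential series gives
e^(theta*B) = cos(theta) + sin(theta)*B (the GA analogue of Euler's formula).
theta = 35 degrees = 0.610865 rad
cos(35 deg) = 0.8192
sin(35 deg) = 0.5736
exp(theta*B) = 0.8192 + 0.5736*B


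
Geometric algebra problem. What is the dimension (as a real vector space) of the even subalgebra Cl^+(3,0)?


Even subalgebra dimension = 2^(n-1)
n = 3 + 0 = 3
2^(3 - 1) = 2^2 = 4
Verification: sum of C(3,k) for even k = 1 + 3 = 4
Result = 4


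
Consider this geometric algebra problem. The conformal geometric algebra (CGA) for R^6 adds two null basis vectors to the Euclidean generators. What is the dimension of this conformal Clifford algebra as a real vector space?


The conformal model of R^6 uses Cl(7,1): the 6 Euclidean generators plus two extra orthogonal generators e+ (e+^2 = +1) and e- (e-^2 = -1), from which the null vectors e0, einf are built.
Number of generators m = 6 + 2 = 8.
dim Cl(p,q) = 2^m = 2^8 = 256


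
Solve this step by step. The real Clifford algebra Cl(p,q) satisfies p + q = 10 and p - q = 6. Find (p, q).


We need p + q = 10 and p - q = 6.
Adding: 2p = 10 + 6 = 16, so p = 8.
Then q = 10 - 8 = 2.
(p, q) = (8, 2)


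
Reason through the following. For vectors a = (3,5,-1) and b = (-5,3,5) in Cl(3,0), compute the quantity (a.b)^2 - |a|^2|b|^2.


a . b = 3*(-5) + 5*3 + (-1)*5
= -15 + 15 + (-5) = -5
|a|^2 = 3^2 + 5^2 + (-1)^2 = 35
|b|^2 = (-5)^2 + 3^2 + 5^2 = 59
(a.b)^2 = (-5)^2 = 25
|a|^2 * |b|^2 = 35 * 59 = 2065
Result = 25 - 2065 = -2040


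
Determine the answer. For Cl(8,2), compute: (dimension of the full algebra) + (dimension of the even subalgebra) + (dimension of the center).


n = 8 + 2 = 10
Total dim = 2^10 = 1024
Even subalgebra dim = 2^9 = 512
n is even, so center dim = 1
Sum = 1024 + 512 + 1 = 1537


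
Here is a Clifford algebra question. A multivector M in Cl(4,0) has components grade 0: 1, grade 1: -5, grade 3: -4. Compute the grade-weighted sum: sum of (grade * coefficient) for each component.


Grade-weighted sum = sum of grade_k * coefficient_k
0*1 = 0
1*(-5) = -5
3*(-4) = -12
Total = 0 + (-5) + (-12) = -17


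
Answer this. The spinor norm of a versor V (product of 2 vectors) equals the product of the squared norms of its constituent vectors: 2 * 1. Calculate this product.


Spinor norm N(V) = |v1|^2 * |v2|^2 * ... * |v2|^2
= 2 * 1
Running product: 2, 2
N(V) = 2


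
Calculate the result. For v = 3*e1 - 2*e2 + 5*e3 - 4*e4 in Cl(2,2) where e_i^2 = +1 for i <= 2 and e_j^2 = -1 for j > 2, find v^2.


v^2 = sum of c_i^2 * e_i^2
Positive signature terms (e_i^2 = +1): 3^2 + (-2)^2 = 13
Negative signature terms (e_j^2 = -1): 5^2 + (-4)^2 = 41
v^2 = 13 - 41 = -28


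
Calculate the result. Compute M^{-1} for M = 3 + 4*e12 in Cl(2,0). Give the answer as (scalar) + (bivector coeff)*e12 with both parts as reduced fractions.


M = 3 + 4*e12, where e12^2 = -1.
Since M commutes with its reverse ~M = a - b*e12, M * ~M = a^2 - b^2*e12^2 = a^2 + b^2.
So M^{-1} = ~M / (a^2 + b^2) = (a - b*e12)/(a^2 + b^2).
a^2 + b^2 = 9 + 16 = 25
Scalar part = 3/25 = 3/25
Bivector coeff = -4/25 = -4/25
M^{-1} = 3/25 - 4/25*e12


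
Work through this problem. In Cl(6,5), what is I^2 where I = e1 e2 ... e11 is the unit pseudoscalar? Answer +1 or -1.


The pseudoscalar I = e1...e_n (product of all n generators) of Cl(p,q) satisfies I^2 = (-1)^(q + n(n-1)/2).
p = 6, q = 5, n = p + q = 11
n(n-1)/2 = 11 * 10 / 2 = 55
Exponent = q + n(n-1)/2 = 5 + 55 = 60
I^2 = (-1)^60 = +1


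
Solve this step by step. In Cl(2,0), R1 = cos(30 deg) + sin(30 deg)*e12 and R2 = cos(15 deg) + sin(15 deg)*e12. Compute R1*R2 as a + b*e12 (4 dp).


Same-plane rotors commute and their half-angles add:
R1*R2 = cos(a1 + a2) + sin(a1 + a2)*e12.
a1 + a2 = 30 + 15 = 45 deg
cos(45 deg) = 0.7071
sin(45 deg) = 0.7071
R1*R2 = 0.7071 + 0.7071*e12


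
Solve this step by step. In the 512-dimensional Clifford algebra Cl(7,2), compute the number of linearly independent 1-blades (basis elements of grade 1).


Number of grade-k basis blades in Cl(p,q) with n = p + q is C(n, k).
n = 7 + 2 = 9
C(9, 1) = 9! / (1! * 8!)
= 362880 / (1 * 40320)
= 9


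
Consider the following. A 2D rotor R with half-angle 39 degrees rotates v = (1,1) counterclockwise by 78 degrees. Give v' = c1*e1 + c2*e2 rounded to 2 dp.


Rotor R = cos(39deg) - sin(39deg)*e12
Rotation angle theta = 2 * 39 = 78 degrees
v' = R*v*~R rotates v by theta.
cos(78deg) = 0.2079, sin(78deg) = 0.9781
v'_1 = 1*cos(78deg) - 1*sin(78deg)
= 1*0.2079 - 1*0.9781
= -0.77
v'_2 = 1*sin(78deg) + 1*cos(78deg)
= 1*0.9781 + 1*0.2079
= 1.19
v' = -0.77*e1 + 1.19*e2


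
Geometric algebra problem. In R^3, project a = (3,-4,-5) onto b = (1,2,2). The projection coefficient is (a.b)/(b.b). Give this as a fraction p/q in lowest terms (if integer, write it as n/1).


Projection coefficient = (a . b) / (b . b)
a . b = 3*1 + (-4)*2 + (-5)*2
= 3 + (-8) + (-10) = -15
b . b = 1^2 + 2^2 + 2^2
= 1 + 4 + 4 = 9
Coefficient = -15/9
In lowest terms: -5/3


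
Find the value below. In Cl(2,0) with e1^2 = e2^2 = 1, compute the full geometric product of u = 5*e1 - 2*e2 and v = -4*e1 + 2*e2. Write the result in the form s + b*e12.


Expand: (5*e1 - 2*e2)(-4*e1 + 2*e2)
= 5*(-4)*e1e1 + 5*2*e1e2 + (-2)*(-4)*e2e1 + (-2)*2*e2e2
Using e1^2 = e2^2 = 1, e2e1 = -e1e2:
Scalar part s = 5*(-4) + (-2)*2 = -20 + (-4) = -24
Bivector part b = 5*2 - (-2)*(-4) = 10 - 8 = 2
uv = -24 + 2*e12


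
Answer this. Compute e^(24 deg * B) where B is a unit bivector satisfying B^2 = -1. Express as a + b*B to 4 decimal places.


For a unit bivector B with B^2 = -1, the exponential series gives
e^(theta*B) = cos(theta) + sin(theta)*B (the GA analogue of Euler's formula).
theta = 24 degrees = 0.418879 rad
cos(24 deg) = 0.9135
sin(24 deg) = 0.4067
exp(theta*B) = 0.9135 + 0.4067*B


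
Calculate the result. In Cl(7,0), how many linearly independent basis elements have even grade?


Even subalgebra dimension = 2^(n-1)
n = 7 + 0 = 7
2^(7 - 1) = 2^6 = 64
Verification: sum of C(7,k) for even k = 1 + 21 + 35 + 7 = 64
Result = 64


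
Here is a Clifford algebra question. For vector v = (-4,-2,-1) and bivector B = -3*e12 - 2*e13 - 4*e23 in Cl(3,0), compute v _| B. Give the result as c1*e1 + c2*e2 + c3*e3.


Left contraction v _| B = <vB>_1 (grade-1 part of the geometric product vB).
Using e1_|e12 = e2, e2_|e12 = -e1, e1_|e13 = e3, e3_|e13 = -e1, e2_|e23 = e3, e3_|e23 = -e2:
e1 coeff: -v2*b12 - v3*b13 = -(-2)*(-3) - (-1)*(-2) = -8
e2 coeff: v1*b12 - v3*b23 = (-4)*(-3) - (-1)*(-4) = 8
e3 coeff: v1*b13 + v2*b23 = (-4)*(-2) + (-2)*(-4) = 16
v _| B = -8*e1 + 8*e2 + 16*e3


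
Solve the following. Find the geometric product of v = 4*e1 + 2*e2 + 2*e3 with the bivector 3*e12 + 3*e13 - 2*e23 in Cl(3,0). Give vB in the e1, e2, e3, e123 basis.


vB has grade-1 (vector) and grade-3 (trivector) parts: vB = (v _| B) + (v ^ B).
Vector part <vB>_1:
  e1: -v2*b12 - v3*b13 = -(2)*(3) - (2)*(3) = -12
  e2: v1*b12 - v3*b23 = (4)*(3) - (2)*(-2) = 16
  e3: v1*b13 + v2*b23 = (4)*(3) + (2)*(-2) = 8
Trivector part <vB>_3:
  e123: v1*b23 - v2*b13 + v3*b12 = (4)*(-2) - (2)*(3) + (2)*(3) = -8
vB = -12*e1 + 16*e2 + 8*e3 - 8*e123


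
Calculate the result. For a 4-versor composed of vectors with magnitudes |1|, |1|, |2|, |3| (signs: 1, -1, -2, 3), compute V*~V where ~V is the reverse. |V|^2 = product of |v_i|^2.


Each vector v_i has |v_i|^2 = s_i^2
Squared scales: 1^2 = 1, (-1)^2 = 1, (-2)^2 = 4, 3^2 = 9
|V|^2 = 1 * 1 * 4 * 9
= 36


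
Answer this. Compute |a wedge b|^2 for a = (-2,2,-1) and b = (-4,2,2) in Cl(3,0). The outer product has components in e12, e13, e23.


a wedge b = (a1*b2 - a2*b1)*e12 + (a1*b3 - a3*b1)*e13 + (a2*b3 - a3*b2)*e23
e12 coeff: (-2)*2 - 2*(-4) = -4 - (-8) = 4
e13 coeff: (-2)*2 - (-1)*(-4) = -4 - 4 = -8
e23 coeff: 2*2 - (-1)*2 = 4 - (-2) = 6
|a wedge b|^2 = 4^2 + (-8)^2 + 6^2
= 16 + 64 + 36
= 116


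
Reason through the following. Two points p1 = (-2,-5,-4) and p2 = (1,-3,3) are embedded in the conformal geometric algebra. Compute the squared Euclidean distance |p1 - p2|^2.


p1 - p2 = (-3, -2, -7)
|p1 - p2|^2 = (-3)^2 + (-2)^2 + (-7)^2
= 9 + 4 + 49
= 62


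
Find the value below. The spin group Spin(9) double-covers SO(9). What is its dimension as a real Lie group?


Spin(n) double-covers SO(n); both have Lie algebra so(n) of dimension n(n-1)/2.
n = 9
n(n-1) = 9 * 8 = 72
dim Spin(9) = 72/2 = 36


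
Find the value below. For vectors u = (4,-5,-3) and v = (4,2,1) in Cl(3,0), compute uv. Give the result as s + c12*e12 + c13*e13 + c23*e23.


In Cl(3,0): e_i^2 = 1, e_ie_j = -e_je_i for i != j.
Scalar part = u . v = 4*4 + (-5)*2 + (-3)*1
= 16 + (-10) + (-3) = 3
e12 coeff = 4*2 - (-5)*4 = 8 - (-20) = 28
e13 coeff = 4*1 - (-3)*4 = 4 - (-12) = 16
e23 coeff = (-5)*1 - (-3)*2 = -5 - (-6) = 1
uv = 3 + 28*e12 + 16*e13 + 1*e23


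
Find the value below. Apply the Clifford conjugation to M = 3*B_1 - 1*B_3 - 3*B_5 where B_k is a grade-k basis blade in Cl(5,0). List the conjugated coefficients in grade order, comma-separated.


Clifford conjugate sign for grade k: (-1)^(k(k+1)/2)
Grade 1: (-1)^(1*2/2) = (-1)^1 = -1, coeff 3 -> -3
Grade 3: (-1)^(3*4/2) = (-1)^6 = 1, coeff -1 -> -1
Grade 5: (-1)^(5*6/2) = (-1)^15 = -1, coeff -3 -> 3
Conjugated coefficients: -3, -1, 3


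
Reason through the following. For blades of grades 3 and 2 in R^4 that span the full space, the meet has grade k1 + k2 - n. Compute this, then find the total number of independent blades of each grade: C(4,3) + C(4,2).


Meet grade = grade(A) + grade(B) - n
= 3 + 2 - 4 = 1
C(4,3) = 4
C(4,2) = 6
dim_A + dim_B = 4 + 6 = 10


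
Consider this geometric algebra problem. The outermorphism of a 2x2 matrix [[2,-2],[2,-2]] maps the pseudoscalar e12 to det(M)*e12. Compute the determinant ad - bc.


The outermorphism of a linear map f sends e1^e2 to f(e1)^f(e2).
f(e1) = 2*e1 + 2*e2
f(e2) = -2*e1 - 2*e2
f(e1) ^ f(e2) = (2*e1 + 2*e2) ^ (-2*e1 - 2*e2)
= 2*(-2)*e12 + 2*(-2)*e21
= (-4 - (-4))*e12
= 0*e12
Coefficient = 0


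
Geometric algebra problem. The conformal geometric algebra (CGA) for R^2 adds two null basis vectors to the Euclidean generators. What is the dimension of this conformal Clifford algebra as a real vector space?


The conformal model of R^2 uses Cl(3,1): the 2 Euclidean generators plus two extra orthogonal generators e+ (e+^2 = +1) and e- (e-^2 = -1), from which the null vectors e0, einf are built.
Number of generators m = 2 + 2 = 4.
dim Cl(p,q) = 2^m = 2^4 = 16


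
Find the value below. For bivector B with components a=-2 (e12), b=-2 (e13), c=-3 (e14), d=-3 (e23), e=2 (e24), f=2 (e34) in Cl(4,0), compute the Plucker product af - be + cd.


Plucker relation: af - be + cd
a*f = (-2)*2 = -4
b*e = (-2)*2 = -4
c*d = (-3)*(-3) = 9
af - be + cd = -4 - (-4) + 9
= 9


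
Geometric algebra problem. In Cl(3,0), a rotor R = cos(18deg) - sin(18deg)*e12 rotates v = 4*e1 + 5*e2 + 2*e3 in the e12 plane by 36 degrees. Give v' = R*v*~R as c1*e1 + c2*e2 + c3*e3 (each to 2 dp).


Rotor R = cos(18deg) - sin(18deg)*e12
Rotation angle theta = 2 * 18 = 36 degrees in the e12 plane (e1 -> e2).
The component perpendicular to the plane (e3) is invariant: v'_3 = v3 = 2.00
cos(36deg) = 0.8090, sin(36deg) = 0.5878
v'_1 = v1*cos(theta) - v2*sin(theta) = 4*0.8090 - 5*0.5878 = 0.30
v'_2 = v1*sin(theta) + v2*cos(theta) = 4*0.5878 + 5*0.8090 = 6.40
v' = 0.30*e1 + 6.40*e2 + 2.00*e3


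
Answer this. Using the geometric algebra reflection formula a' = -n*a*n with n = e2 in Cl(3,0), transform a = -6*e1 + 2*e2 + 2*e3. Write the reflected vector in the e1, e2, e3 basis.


Reflection formula: a' = -n*a*n, with n = e2 (unit vector, n^2 = 1).
For reflection through hyperplane perp to e2:
The component along e2 flips sign, others stay.
a = (-6, 2, 2)
a' = (-6, -2, 2)
a' = -6*e1 - 2*e2 + 2*e3


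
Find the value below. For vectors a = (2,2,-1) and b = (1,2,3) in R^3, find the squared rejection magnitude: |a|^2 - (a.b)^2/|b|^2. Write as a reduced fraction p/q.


|a|^2 = 2^2 + 2^2 + (-1)^2 = 9
|b|^2 = 1^2 + 2^2 + 3^2 = 14
a . b = 2*1 + 2*2 + (-1)*3 = 3
(a.b)^2 = 3^2 = 9
|rej|^2 = 9 - 9/14
= (126 - 9)/14
= 117/14
In lowest terms: 117/14


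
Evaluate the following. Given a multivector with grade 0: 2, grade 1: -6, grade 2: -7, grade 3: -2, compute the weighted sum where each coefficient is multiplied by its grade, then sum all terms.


Grade-weighted sum = sum of grade_k * coefficient_k
0*2 = 0
1*(-6) = -6
2*(-7) = -14
3*(-2) = -6
Total = 0 + (-6) + (-14) + (-6) = -26


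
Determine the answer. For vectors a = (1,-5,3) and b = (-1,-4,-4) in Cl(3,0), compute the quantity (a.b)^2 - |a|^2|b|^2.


a . b = 1*(-1) + (-5)*(-4) + 3*(-4)
= -1 + 20 + (-12) = 7
|a|^2 = 1^2 + (-5)^2 + 3^2 = 35
|b|^2 = (-1)^2 + (-4)^2 + (-4)^2 = 33
(a.b)^2 = 7^2 = 49
|a|^2 * |b|^2 = 35 * 33 = 1155
Result = 49 - 1155 = -1106


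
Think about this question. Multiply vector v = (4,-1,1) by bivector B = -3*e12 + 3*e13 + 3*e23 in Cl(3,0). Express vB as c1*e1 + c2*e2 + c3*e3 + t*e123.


vB has grade-1 (vector) and grade-3 (trivector) parts: vB = (v _| B) + (v ^ B).
Vector part <vB>_1:
  e1: -v2*b12 - v3*b13 = -(-1)*(-3) - (1)*(3) = -6
  e2: v1*b12 - v3*b23 = (4)*(-3) - (1)*(3) = -15
  e3: v1*b13 + v2*b23 = (4)*(3) + (-1)*(3) = 9
Trivector part <vB>_3:
  e123: v1*b23 - v2*b13 + v3*b12 = (4)*(3) - (-1)*(3) + (1)*(-3) = 12
vB = -6*e1 - 15*e2 + 9*e3 + 12*e123


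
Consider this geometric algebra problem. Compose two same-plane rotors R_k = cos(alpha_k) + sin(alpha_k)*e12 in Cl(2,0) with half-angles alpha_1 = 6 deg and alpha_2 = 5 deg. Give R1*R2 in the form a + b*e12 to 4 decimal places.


Same-plane rotors commute and their half-angles add:
R1*R2 = cos(a1 + a2) + sin(a1 + a2)*e12.
a1 + a2 = 6 + 5 = 11 deg
cos(11 deg) = 0.9816
sin(11 deg) = 0.1908
R1*R2 = 0.9816 + 0.1908*e12


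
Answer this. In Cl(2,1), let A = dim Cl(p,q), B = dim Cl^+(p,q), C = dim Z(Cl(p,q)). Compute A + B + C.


n = 2 + 1 = 3
Total dim = 2^3 = 8
Even subalgebra dim = 2^2 = 4
n is odd, so center dim = 2
Sum = 8 + 4 + 2 = 14


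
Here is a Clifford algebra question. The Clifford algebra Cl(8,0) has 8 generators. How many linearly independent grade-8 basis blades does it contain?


Number of grade-k basis blades in Cl(p,q) with n = p + q is C(n, k).
n = 8 + 0 = 8
C(8, 8) = 8! / (8! * 0!)
= 40320 / (40320 * 1)
= 1


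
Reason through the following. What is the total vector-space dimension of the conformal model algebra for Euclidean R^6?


The conformal model of R^6 uses Cl(7,1): the 6 Euclidean generators plus two extra orthogonal generators e+ (e+^2 = +1) and e- (e-^2 = -1), from which the null vectors e0, einf are built.
Number of generators m = 6 + 2 = 8.
dim Cl(p,q) = 2^m = 2^8 = 256


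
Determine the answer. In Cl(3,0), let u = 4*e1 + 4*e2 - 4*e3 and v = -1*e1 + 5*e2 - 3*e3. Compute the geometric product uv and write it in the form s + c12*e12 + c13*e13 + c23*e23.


In Cl(3,0): e_i^2 = 1, e_ie_j = -e_je_i for i != j.
Scalar part = u . v = 4*(-1) + 4*5 + (-4)*(-3)
= -4 + 20 + 12 = 28
e12 coeff = 4*5 - 4*(-1) = 20 - (-4) = 24
e13 coeff = 4*(-3) - (-4)*(-1) = -12 - 4 = -16
e23 coeff = 4*(-3) - (-4)*5 = -12 - (-20) = 8
uv = 28 + 24*e12 - 16*e13 + 8*e23


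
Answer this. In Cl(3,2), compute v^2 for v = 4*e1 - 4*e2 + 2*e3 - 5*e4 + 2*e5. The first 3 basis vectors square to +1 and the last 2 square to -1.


v^2 = sum of c_i^2 * e_i^2
Positive signature terms (e_i^2 = +1): 4^2 + (-4)^2 + 2^2 = 36
Negative signature terms (e_j^2 = -1): (-5)^2 + 2^2 = 29
v^2 = 36 - 29 = 7


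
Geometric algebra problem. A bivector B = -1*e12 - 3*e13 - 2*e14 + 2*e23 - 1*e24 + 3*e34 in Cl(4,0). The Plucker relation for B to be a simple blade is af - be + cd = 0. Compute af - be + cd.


Plucker relation: af - be + cd
a*f = (-1)*3 = -3
b*e = (-3)*(-1) = 3
c*d = (-2)*2 = -4
af - be + cd = -3 - 3 + (-4)
= -10


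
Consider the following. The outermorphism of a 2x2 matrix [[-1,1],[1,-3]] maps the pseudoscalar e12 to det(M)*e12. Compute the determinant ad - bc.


The outermorphism of a linear map f sends e1^e2 to f(e1)^f(e2).
f(e1) = -1*e1 + 1*e2
f(e2) = 1*e1 - 3*e2
f(e1) ^ f(e2) = (-1*e1 + 1*e2) ^ (1*e1 - 3*e2)
= (-1)*(-3)*e12 + 1*1*e21
= (3 - 1)*e12
= 2*e12
Coefficient = 2


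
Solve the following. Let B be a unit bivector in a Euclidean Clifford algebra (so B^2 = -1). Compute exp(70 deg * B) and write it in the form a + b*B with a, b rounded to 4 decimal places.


For a unit bivector B with B^2 = -1, the exponential series gives
e^(theta*B) = cos(theta) + sin(theta)*B (the GA analogue of Euler's formula).
theta = 70 degrees = 1.22173 rad
cos(70 deg) = 0.3420
sin(70 deg) = 0.9397
exp(theta*B) = 0.3420 + 0.9397*B


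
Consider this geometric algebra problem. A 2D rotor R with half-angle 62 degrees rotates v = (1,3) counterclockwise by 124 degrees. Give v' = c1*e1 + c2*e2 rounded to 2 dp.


Rotor R = cos(62deg) - sin(62deg)*e12
Rotation angle theta = 2 * 62 = 124 degrees
v' = R*v*~R rotates v by theta.
cos(124deg) = -0.5592, sin(124deg) = 0.8290
v'_1 = 1*cos(124deg) - 3*sin(124deg)
= 1*(-0.5592) - 3*0.8290
= -3.05
v'_2 = 1*sin(124deg) + 3*cos(124deg)
= 1*0.8290 + 3*(-0.5592)
= -0.85
v' = -3.05*e1 - 0.85*e2


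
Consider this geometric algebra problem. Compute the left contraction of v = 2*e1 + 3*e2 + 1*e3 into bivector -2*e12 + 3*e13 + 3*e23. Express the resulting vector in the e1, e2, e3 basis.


Left contraction v _| B = <vB>_1 (grade-1 part of the geometric product vB).
Using e1_|e12 = e2, e2_|e12 = -e1, e1_|e13 = e3, e3_|e13 = -e1, e2_|e23 = e3, e3_|e23 = -e2:
e1 coeff: -v2*b12 - v3*b13 = -(3)*(-2) - (1)*(3) = 3
e2 coeff: v1*b12 - v3*b23 = (2)*(-2) - (1)*(3) = -7
e3 coeff: v1*b13 + v2*b23 = (2)*(3) + (3)*(3) = 15
v _| B = 3*e1 - 7*e2 + 15*e3


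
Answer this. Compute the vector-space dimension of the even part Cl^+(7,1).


Even subalgebra dimension = 2^(n-1)
n = 7 + 1 = 8
2^(8 - 1) = 2^7 = 128
Verification: sum of C(8,k) for even k = 1 + 28 + 70 + 28 + 1 = 128
Result = 128


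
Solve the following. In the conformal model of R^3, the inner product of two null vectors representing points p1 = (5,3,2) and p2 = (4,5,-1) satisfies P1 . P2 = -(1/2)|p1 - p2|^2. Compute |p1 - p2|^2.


p1 - p2 = (1, -2, 3)
|p1 - p2|^2 = 1^2 + (-2)^2 + 3^2
= 1 + 4 + 9
= 14


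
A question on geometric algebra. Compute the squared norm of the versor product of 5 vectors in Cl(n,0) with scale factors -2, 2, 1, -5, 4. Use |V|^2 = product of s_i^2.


Each vector v_i has |v_i|^2 = s_i^2
Squared scales: (-2)^2 = 4, 2^2 = 4, 1^2 = 1, (-5)^2 = 25, 4^2 = 16
|V|^2 = 4 * 4 * 1 * 25 * 16
= 6400


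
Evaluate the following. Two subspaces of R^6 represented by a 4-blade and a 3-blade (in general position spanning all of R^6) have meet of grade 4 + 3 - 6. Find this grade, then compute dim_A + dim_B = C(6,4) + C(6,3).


Meet grade = grade(A) + grade(B) - n
= 4 + 3 - 6 = 1
C(6,4) = 15
C(6,3) = 20
dim_A + dim_B = 15 + 20 = 35


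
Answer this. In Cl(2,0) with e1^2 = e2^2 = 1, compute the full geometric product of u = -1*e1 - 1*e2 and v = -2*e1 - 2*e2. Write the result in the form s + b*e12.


Expand: (-1*e1 - 1*e2)(-2*e1 - 2*e2)
= (-1)*(-2)*e1e1 + (-1)*(-2)*e1e2 + (-1)*(-2)*e2e1 + (-1)*(-2)*e2e2
Using e1^2 = e2^2 = 1, e2e1 = -e1e2:
Scalar part s = (-1)*(-2) + (-1)*(-2) = 2 + 2 = 4
Bivector part b = (-1)*(-2) - (-1)*(-2) = 2 - 2 = 0
uv = 4 + 0*e12


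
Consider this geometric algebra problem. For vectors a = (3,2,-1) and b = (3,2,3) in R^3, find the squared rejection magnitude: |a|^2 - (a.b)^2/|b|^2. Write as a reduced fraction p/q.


|a|^2 = 3^2 + 2^2 + (-1)^2 = 14
|b|^2 = 3^2 + 2^2 + 3^2 = 22
a . b = 3*3 + 2*2 + (-1)*3 = 10
(a.b)^2 = 10^2 = 100
|rej|^2 = 14 - 100/22
= (308 - 100)/22
= 208/22
In lowest terms: 104/11


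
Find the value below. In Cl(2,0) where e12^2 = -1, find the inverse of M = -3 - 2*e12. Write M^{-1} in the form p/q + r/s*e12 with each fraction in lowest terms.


M = -3 - 2*e12, where e12^2 = -1.
Since M commutes with its reverse ~M = a - b*e12, M * ~M = a^2 - b^2*e12^2 = a^2 + b^2.
So M^{-1} = ~M / (a^2 + b^2) = (a - b*e12)/(a^2 + b^2).
a^2 + b^2 = 9 + 4 = 13
Scalar part = -3/13 = -3/13
Bivector coeff = 2/13 = 2/13
M^{-1} = -3/13 + 2/13*e12


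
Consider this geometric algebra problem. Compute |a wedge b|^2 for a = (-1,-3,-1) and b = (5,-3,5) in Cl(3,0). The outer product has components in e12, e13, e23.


a wedge b = (a1*b2 - a2*b1)*e12 + (a1*b3 - a3*b1)*e13 + (a2*b3 - a3*b2)*e23
e12 coeff: (-1)*(-3) - (-3)*5 = 3 - (-15) = 18
e13 coeff: (-1)*5 - (-1)*5 = -5 - (-5) = 0
e23 coeff: (-3)*5 - (-1)*(-3) = -15 - 3 = -18
|a wedge b|^2 = 18^2 + 0^2 + (-18)^2
= 324 + 0 + 324
= 648


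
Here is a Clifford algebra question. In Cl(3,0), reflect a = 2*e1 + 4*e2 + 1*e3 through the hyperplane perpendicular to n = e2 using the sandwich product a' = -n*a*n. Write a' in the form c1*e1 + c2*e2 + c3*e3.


Reflection formula: a' = -n*a*n, with n = e2 (unit vector, n^2 = 1).
For reflection through hyperplane perp to e2:
The component along e2 flips sign, others stay.
a = (2, 4, 1)
a' = (2, -4, 1)
a' = 2*e1 - 4*e2 + 1*e3


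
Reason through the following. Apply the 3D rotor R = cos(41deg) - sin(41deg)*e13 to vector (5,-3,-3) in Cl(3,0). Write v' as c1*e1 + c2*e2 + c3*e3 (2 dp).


Rotor R = cos(41deg) - sin(41deg)*e13
Rotation angle theta = 2 * 41 = 82 degrees in the e13 plane (e1 -> e3).
The component perpendicular to the plane (e2) is invariant: v'_2 = v2 = -3.00
cos(82deg) = 0.1392, sin(82deg) = 0.9903
v'_1 = v1*cos(theta) - v3*sin(theta) = 5*0.1392 - (-3)*0.9903 = 3.67
v'_3 = v1*sin(theta) + v3*cos(theta) = 5*0.9903 + (-3)*0.1392 = 4.53
v' = 3.67*e1 - 3.00*e2 + 4.53*e3


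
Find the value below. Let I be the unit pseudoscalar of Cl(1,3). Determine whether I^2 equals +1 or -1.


The pseudoscalar I = e1...e_n (product of all n generators) of Cl(p,q) satisfies I^2 = (-1)^(q + n(n-1)/2).
p = 1, q = 3, n = p + q = 4
n(n-1)/2 = 4 * 3 / 2 = 6
Exponent = q + n(n-1)/2 = 3 + 6 = 9
I^2 = (-1)^9 = -1


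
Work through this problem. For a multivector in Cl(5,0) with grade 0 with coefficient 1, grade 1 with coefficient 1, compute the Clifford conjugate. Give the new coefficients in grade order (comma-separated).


Clifford conjugate sign for grade k: (-1)^(k(k+1)/2)
Grade 0: (-1)^(0*1/2) = (-1)^0 = 1, coeff 1 -> 1
Grade 1: (-1)^(1*2/2) = (-1)^1 = -1, coeff 1 -> -1
Conjugated coefficients: 1, -1


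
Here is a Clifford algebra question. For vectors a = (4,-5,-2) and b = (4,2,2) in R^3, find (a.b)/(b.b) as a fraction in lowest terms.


Projection coefficient = (a . b) / (b . b)
a . b = 4*4 + (-5)*2 + (-2)*2
= 16 + (-10) + (-4) = 2
b . b = 4^2 + 2^2 + 2^2
= 16 + 4 + 4 = 24
Coefficient = 2/24
In lowest terms: 1/12


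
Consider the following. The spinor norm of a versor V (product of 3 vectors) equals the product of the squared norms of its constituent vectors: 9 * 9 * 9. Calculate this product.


Spinor norm N(V) = |v1|^2 * |v2|^2 * ... * |v3|^2
= 9 * 9 * 9
Running product: 9, 81, 729
N(V) = 729


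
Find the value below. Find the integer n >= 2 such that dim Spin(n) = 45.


dim Spin(n) = dim so(n) = n(n-1)/2.
Solve n(n-1)/2 = 45, i.e. n^2 - n - 90 = 0.
Discriminant = 1 + 8*45 = 361
n = (1 + sqrt(361))/2 = (1 + 19)/2 = 10


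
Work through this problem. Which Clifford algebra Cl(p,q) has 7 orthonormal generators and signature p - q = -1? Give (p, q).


We need p + q = 7 and p - q = -1.
Adding: 2p = 7 + (-1) = 6, so p = 3.
Then q = 7 - 3 = 4.
(p, q) = (3, 4)


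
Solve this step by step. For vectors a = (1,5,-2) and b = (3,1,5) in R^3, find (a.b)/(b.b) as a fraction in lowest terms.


Projection coefficient = (a . b) / (b . b)
a . b = 1*3 + 5*1 + (-2)*5
= 3 + 5 + (-10) = -2
b . b = 3^2 + 1^2 + 5^2
= 9 + 1 + 25 = 35
Coefficient = -2/35
In lowest terms: -2/35


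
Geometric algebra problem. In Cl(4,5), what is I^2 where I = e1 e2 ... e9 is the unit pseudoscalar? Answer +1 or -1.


The pseudoscalar I = e1...e_n (product of all n generators) of Cl(p,q) satisfies I^2 = (-1)^(q + n(n-1)/2).
p = 4, q = 5, n = p + q = 9
n(n-1)/2 = 9 * 8 / 2 = 36
Exponent = q + n(n-1)/2 = 5 + 36 = 41
I^2 = (-1)^41 = -1


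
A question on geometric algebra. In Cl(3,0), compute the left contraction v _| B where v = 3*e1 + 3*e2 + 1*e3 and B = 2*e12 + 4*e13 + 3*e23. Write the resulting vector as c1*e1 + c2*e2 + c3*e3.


Left contraction v _| B = <vB>_1 (grade-1 part of the geometric product vB).
Using e1_|e12 = e2, e2_|e12 = -e1, e1_|e13 = e3, e3_|e13 = -e1, e2_|e23 = e3, e3_|e23 = -e2:
e1 coeff: -v2*b12 - v3*b13 = -(3)*(2) - (1)*(4) = -10
e2 coeff: v1*b12 - v3*b23 = (3)*(2) - (1)*(3) = 3
e3 coeff: v1*b13 + v2*b23 = (3)*(4) + (3)*(3) = 21
v _| B = -10*e1 + 3*e2 + 21*e3


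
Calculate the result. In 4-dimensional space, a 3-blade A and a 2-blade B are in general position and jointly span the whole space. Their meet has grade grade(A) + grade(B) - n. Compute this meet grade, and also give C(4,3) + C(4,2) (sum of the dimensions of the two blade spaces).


Meet grade = grade(A) + grade(B) - n
= 3 + 2 - 4 = 1
C(4,3) = 4
C(4,2) = 6
dim_A + dim_B = 4 + 6 = 10


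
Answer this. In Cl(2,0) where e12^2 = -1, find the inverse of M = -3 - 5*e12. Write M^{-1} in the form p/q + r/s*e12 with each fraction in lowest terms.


M = -3 - 5*e12, where e12^2 = -1.
Since M commutes with its reverse ~M = a - b*e12, M * ~M = a^2 - b^2*e12^2 = a^2 + b^2.
So M^{-1} = ~M / (a^2 + b^2) = (a - b*e12)/(a^2 + b^2).
a^2 + b^2 = 9 + 25 = 34
Scalar part = -3/34 = -3/34
Bivector coeff = 5/34 = 5/34
M^{-1} = -3/34 + 5/34*e12


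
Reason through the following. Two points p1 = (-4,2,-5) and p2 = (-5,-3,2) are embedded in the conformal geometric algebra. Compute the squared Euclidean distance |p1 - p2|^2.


p1 - p2 = (1, 5, -7)
|p1 - p2|^2 = 1^2 + 5^2 + (-7)^2
= 1 + 25 + 49
= 75


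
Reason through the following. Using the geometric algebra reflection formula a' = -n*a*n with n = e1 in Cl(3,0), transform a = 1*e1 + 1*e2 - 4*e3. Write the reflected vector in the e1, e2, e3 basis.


Reflection formula: a' = -n*a*n, with n = e1 (unit vector, n^2 = 1).
For reflection through hyperplane perp to e1:
The component along e1 flips sign, others stay.
a = (1, 1, -4)
a' = (-1, 1, -4)
a' = -1*e1 + 1*e2 - 4*e3


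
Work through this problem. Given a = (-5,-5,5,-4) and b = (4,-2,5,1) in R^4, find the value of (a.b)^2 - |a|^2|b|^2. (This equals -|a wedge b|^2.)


a . b = (-5)*4 + (-5)*(-2) + 5*5 + (-4)*1
= -20 + 10 + 25 + (-4) = 11
|a|^2 = (-5)^2 + (-5)^2 + 5^2 + (-4)^2 = 91
|b|^2 = 4^2 + (-2)^2 + 5^2 + 1^2 = 46
(a.b)^2 = 11^2 = 121
|a|^2 * |b|^2 = 91 * 46 = 4186
Result = 121 - 4186 = -4065


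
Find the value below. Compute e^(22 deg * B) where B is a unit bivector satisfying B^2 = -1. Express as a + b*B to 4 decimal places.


For a unit bivector B with B^2 = -1, the exponential series gives
e^(theta*B) = cos(theta) + sin(theta)*B (the GA analogue of Euler's formula).
theta = 22 degrees = 0.383972 rad
cos(22 deg) = 0.9272
sin(22 deg) = 0.3746
exp(theta*B) = 0.9272 + 0.3746*B


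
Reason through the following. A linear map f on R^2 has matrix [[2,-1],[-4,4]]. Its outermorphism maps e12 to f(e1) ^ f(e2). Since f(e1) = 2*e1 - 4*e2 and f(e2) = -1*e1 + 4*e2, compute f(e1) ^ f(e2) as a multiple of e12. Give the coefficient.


The outermorphism of a linear map f sends e1^e2 to f(e1)^f(e2).
f(e1) = 2*e1 - 4*e2
f(e2) = -1*e1 + 4*e2
f(e1) ^ f(e2) = (2*e1 - 4*e2) ^ (-1*e1 + 4*e2)
= 2*4*e12 + (-4)*(-1)*e21
= (8 - 4)*e12
= 4*e12
Coefficient = 4


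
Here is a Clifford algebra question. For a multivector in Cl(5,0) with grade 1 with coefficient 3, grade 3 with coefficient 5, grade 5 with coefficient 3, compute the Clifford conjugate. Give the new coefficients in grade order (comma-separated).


Clifford conjugate sign for grade k: (-1)^(k(k+1)/2)
Grade 1: (-1)^(1*2/2) = (-1)^1 = -1, coeff 3 -> -3
Grade 3: (-1)^(3*4/2) = (-1)^6 = 1, coeff 5 -> 5
Grade 5: (-1)^(5*6/2) = (-1)^15 = -1, coeff 3 -> -3
Conjugated coefficients: -3, 5, -3


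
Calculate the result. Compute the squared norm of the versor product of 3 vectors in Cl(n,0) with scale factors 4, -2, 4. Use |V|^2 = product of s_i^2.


Each vector v_i has |v_i|^2 = s_i^2
Squared scales: 4^2 = 16, (-2)^2 = 4, 4^2 = 16
|V|^2 = 16 * 4 * 16
= 1024


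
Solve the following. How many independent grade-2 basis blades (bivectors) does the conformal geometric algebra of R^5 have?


The conformal model of R^5 uses Cl(6,1) with m = 5 + 2 = 7 generators.
Number of grade-2 blades = C(m, 2) = C(7, 2)
= 7*6/2 = 21


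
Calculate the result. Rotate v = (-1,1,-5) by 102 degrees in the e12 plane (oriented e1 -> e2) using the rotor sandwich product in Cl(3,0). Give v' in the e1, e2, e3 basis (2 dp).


Rotor R = cos(51deg) - sin(51deg)*e12
Rotation angle theta = 2 * 51 = 102 degrees in the e12 plane (e1 -> e2).
The component perpendicular to the plane (e3) is invariant: v'_3 = v3 = -5.00
cos(102deg) = -0.2079, sin(102deg) = 0.9781
v'_1 = v1*cos(theta) - v2*sin(theta) = -1*(-0.2079) - 1*0.9781 = -0.77
v'_2 = v1*sin(theta) + v2*cos(theta) = -1*0.9781 + 1*(-0.2079) = -1.19
v' = -0.77*e1 - 1.19*e2 - 5.00*e3


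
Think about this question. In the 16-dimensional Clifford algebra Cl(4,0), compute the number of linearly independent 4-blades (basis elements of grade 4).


Number of grade-k basis blades in Cl(p,q) with n = p + q is C(n, k).
n = 4 + 0 = 4
C(4, 4) = 4! / (4! * 0!)
= 24 / (24 * 1)
= 1


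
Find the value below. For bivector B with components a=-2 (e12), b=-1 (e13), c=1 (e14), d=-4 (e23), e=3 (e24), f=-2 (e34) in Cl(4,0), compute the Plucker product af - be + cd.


Plucker relation: af - be + cd
a*f = (-2)*(-2) = 4
b*e = (-1)*3 = -3
c*d = 1*(-4) = -4
af - be + cd = 4 - (-3) + (-4)
= 3


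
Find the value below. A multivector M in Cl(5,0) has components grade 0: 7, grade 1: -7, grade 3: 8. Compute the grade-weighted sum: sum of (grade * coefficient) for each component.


Grade-weighted sum = sum of grade_k * coefficient_k
0*7 = 0
1*(-7) = -7
3*8 = 24
Total = 0 + (-7) + 24 = 17


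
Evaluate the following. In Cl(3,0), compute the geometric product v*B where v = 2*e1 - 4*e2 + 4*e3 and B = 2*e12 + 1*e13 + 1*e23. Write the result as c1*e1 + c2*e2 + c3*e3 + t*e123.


vB has grade-1 (vector) and grade-3 (trivector) parts: vB = (v _| B) + (v ^ B).
Vector part <vB>_1:
  e1: -v2*b12 - v3*b13 = -(-4)*(2) - (4)*(1) = 4
  e2: v1*b12 - v3*b23 = (2)*(2) - (4)*(1) = 0
  e3: v1*b13 + v2*b23 = (2)*(1) + (-4)*(1) = -2
Trivector part <vB>_3:
  e123: v1*b23 - v2*b13 + v3*b12 = (2)*(1) - (-4)*(1) + (4)*(2) = 14
vB = 4*e1 + 0*e2 - 2*e3 + 14*e123


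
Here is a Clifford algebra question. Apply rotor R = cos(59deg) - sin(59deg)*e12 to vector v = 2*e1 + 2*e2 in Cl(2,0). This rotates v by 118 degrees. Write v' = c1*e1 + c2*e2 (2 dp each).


Rotor R = cos(59deg) - sin(59deg)*e12
Rotation angle theta = 2 * 59 = 118 degrees
v' = R*v*~R rotates v by theta.
cos(118deg) = -0.4695, sin(118deg) = 0.8829
v'_1 = 2*cos(118deg) - 2*sin(118deg)
= 2*(-0.4695) - 2*0.8829
= -2.70
v'_2 = 2*sin(118deg) + 2*cos(118deg)
= 2*0.8829 + 2*(-0.4695)
= 0.83
v' = -2.70*e1 + 0.83*e2


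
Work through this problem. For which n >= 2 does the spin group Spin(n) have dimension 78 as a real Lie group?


dim Spin(n) = dim so(n) = n(n-1)/2.
Solve n(n-1)/2 = 78, i.e. n^2 - n - 156 = 0.
Discriminant = 1 + 8*78 = 625
n = (1 + sqrt(625))/2 = (1 + 25)/2 = 13


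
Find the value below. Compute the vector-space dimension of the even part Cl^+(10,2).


Even subalgebra dimension = 2^(n-1)
n = 10 + 2 = 12
2^(12 - 1) = 2^11 = 2048
Verification: sum of C(12,k) for even k = 1 + 66 + 495 + 924 + 495 + 66 + 1 = 2048
Result = 2048


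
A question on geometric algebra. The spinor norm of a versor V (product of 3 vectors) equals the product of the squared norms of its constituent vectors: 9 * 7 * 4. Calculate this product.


Spinor norm N(V) = |v1|^2 * |v2|^2 * ... * |v3|^2
= 9 * 7 * 4
Running product: 9, 63, 252
N(V) = 252


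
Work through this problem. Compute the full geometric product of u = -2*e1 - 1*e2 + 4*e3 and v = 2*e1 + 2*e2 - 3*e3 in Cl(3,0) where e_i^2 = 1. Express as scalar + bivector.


In Cl(3,0): e_i^2 = 1, e_ie_j = -e_je_i for i != j.
Scalar part = u . v = (-2)*2 + (-1)*2 + 4*(-3)
= -4 + (-2) + (-12) = -18
e12 coeff = (-2)*2 - (-1)*2 = -4 - (-2) = -2
e13 coeff = (-2)*(-3) - 4*2 = 6 - 8 = -2
e23 coeff = (-1)*(-3) - 4*2 = 3 - 8 = -5
uv = -18 - 2*e12 - 2*e13 - 5*e23


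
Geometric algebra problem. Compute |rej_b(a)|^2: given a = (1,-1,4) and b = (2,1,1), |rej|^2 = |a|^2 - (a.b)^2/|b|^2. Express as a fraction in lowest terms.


|a|^2 = 1^2 + (-1)^2 + 4^2 = 18
|b|^2 = 2^2 + 1^2 + 1^2 = 6
a . b = 1*2 + (-1)*1 + 4*1 = 5
(a.b)^2 = 5^2 = 25
|rej|^2 = 18 - 25/6
= (108 - 25)/6
= 83/6
In lowest terms: 83/6


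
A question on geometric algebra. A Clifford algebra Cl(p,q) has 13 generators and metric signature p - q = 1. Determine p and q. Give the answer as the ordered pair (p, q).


We need p + q = 13 and p - q = 1.
Adding: 2p = 13 + 1 = 14, so p = 7.
Then q = 13 - 7 = 6.
(p, q) = (7, 6)


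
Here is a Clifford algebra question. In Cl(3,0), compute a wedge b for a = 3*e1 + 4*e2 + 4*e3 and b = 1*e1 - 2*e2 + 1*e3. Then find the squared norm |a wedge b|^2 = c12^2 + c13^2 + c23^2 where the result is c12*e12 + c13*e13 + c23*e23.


a wedge b = (a1*b2 - a2*b1)*e12 + (a1*b3 - a3*b1)*e13 + (a2*b3 - a3*b2)*e23
e12 coeff: 3*(-2) - 4*1 = -6 - 4 = -10
e13 coeff: 3*1 - 4*1 = 3 - 4 = -1
e23 coeff: 4*1 - 4*(-2) = 4 - (-8) = 12
|a wedge b|^2 = (-10)^2 + (-1)^2 + 12^2
= 100 + 1 + 144
= 245


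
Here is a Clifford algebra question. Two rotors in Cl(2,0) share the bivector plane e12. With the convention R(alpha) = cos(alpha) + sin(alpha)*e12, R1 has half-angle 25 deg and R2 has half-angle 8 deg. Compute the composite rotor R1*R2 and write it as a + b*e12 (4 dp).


Same-plane rotors commute and their half-angles add:
R1*R2 = cos(a1 + a2) + sin(a1 + a2)*e12.
a1 + a2 = 25 + 8 = 33 deg
cos(33 deg) = 0.8387
sin(33 deg) = 0.5446
R1*R2 = 0.8387 + 0.5446*e12


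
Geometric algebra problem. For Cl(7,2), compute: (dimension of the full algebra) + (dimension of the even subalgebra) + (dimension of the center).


n = 7 + 2 = 9
Total dim = 2^9 = 512
Even subalgebra dim = 2^8 = 256
n is odd, so center dim = 2
Sum = 512 + 256 + 2 = 770


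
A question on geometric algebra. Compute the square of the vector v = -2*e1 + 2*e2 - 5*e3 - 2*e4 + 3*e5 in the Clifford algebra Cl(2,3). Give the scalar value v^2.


v^2 = sum of c_i^2 * e_i^2
Positive signature terms (e_i^2 = +1): (-2)^2 + 2^2 = 8
Negative signature terms (e_j^2 = -1): (-5)^2 + (-2)^2 + 3^2 = 38
v^2 = 8 - 38 = -30


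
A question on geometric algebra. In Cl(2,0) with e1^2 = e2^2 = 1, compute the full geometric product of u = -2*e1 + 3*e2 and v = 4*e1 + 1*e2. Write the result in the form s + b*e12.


Expand: (-2*e1 + 3*e2)(4*e1 + 1*e2)
= (-2)*4*e1e1 + (-2)*1*e1e2 + 3*4*e2e1 + 3*1*e2e2
Using e1^2 = e2^2 = 1, e2e1 = -e1e2:
Scalar part s = (-2)*4 + 3*1 = -8 + 3 = -5
Bivector part b = (-2)*1 - 3*4 = -2 - 12 = -14
uv = -5 - 14*e12
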